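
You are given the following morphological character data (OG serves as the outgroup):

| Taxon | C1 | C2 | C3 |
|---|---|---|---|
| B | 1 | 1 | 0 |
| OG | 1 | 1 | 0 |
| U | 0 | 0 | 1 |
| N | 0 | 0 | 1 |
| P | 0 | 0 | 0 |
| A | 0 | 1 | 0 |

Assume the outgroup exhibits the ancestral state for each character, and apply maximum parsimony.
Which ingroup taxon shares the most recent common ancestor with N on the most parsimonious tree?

U

Character polarity is set by the outgroup: the derived state is whichever differs from the outgroup's state, so for C1, C2 the derived state is '0', and for the remaining characters it is '1'.
C1: derived state '0' in A, N, P, and U only — synapomorphy for {A, N, P, U}.
Only N, P, and U show the derived state '0' for C2, supporting them as a clade.
C3 (derived state '1') is shared by N and U — a synapomorphy uniting that clade.
Most parsimonious ingroup topology: ((((U,N),P),A),B).
N and U form a cherry on this tree, so they are sister taxa.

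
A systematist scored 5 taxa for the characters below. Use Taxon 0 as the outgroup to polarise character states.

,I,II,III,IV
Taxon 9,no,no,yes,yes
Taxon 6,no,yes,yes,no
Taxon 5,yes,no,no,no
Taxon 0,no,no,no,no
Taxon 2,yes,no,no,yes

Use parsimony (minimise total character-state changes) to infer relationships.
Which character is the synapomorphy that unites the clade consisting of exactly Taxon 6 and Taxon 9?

III

The outgroup has state 'no' for every character, so 'yes' is the derived state throughout.
I: derived state 'yes' in Taxon 2 and Taxon 5 only — synapomorphy for {Taxon 2, Taxon 5}.
II: derived state 'yes' in Taxon 6 only — an autapomorphy, so it tells us nothing about relationships among taxa.
III: derived state 'yes' in Taxon 6 and Taxon 9 only — synapomorphy for {Taxon 6, Taxon 9}.
IV (state 'yes') occurs in Taxon 2 and Taxon 9 but conflicts with the nesting implied by the other characters — most parsimoniously interpreted as homoplasy.
Most parsimonious ingroup topology: ((Taxon 2,Taxon 5),(Taxon 6,Taxon 9)).
The clade {Taxon 6, Taxon 9} is supported by III: its derived state 'yes' occurs in exactly those taxa and in no other taxon (including the outgroup).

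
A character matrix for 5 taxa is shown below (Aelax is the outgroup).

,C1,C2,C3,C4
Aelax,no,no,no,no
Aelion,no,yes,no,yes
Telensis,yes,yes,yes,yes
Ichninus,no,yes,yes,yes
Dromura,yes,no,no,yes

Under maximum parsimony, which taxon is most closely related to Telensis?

The outgroup has state 'no' for every character, so 'yes' is the derived state throughout.
C1 (state 'yes') occurs in Dromura and Telensis but conflicts with the nesting implied by the other characters — most parsimoniously interpreted as homoplasy.
Only Aelion, Ichninus, and Telensis show the derived state 'yes' for C2, supporting them as a clade.
Only Ichninus and Telensis show the derived state 'yes' for C3, supporting them as a clade.
C4 (derived state 'yes') is shared by all ingroup taxa — unites the whole ingroup.
Most parsimonious ingroup topology: ((Aelion,(Ichninus,Telensis)),Dromura).
Telensis and Ichninus form a cherry on this tree, so they are sister taxa.

Ichninus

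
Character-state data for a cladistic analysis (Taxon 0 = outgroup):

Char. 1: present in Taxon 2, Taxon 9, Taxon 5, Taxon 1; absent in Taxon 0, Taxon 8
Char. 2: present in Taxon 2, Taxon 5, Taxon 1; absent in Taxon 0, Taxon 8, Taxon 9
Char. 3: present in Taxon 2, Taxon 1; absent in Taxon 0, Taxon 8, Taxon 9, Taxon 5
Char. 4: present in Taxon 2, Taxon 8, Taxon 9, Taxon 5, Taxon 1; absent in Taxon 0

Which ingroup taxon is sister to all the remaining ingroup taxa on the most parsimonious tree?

Taxon 8

The outgroup has state 'absent' for every character, so 'present' is the derived state throughout.
Char. 1 (derived state 'present') is shared by Taxon 1, Taxon 2, Taxon 5, and Taxon 9 — a synapomorphy uniting that clade.
Only Taxon 1, Taxon 2, and Taxon 5 show the derived state 'present' for Char. 2, supporting them as a clade.
Char. 3: derived state 'present' in Taxon 1 and Taxon 2 only — synapomorphy for {Taxon 1, Taxon 2}.
All ingroup taxa share the derived state 'present' for Char. 4; it defines the ingroup but does not resolve relationships within it.
Most parsimonious ingroup topology: ((((Taxon 2,Taxon 1),Taxon 5),Taxon 9),Taxon 8).
Taxon 8 is sister to the clade containing all other ingroup taxa, so it is the earliest-diverging (most basal) ingroup lineage.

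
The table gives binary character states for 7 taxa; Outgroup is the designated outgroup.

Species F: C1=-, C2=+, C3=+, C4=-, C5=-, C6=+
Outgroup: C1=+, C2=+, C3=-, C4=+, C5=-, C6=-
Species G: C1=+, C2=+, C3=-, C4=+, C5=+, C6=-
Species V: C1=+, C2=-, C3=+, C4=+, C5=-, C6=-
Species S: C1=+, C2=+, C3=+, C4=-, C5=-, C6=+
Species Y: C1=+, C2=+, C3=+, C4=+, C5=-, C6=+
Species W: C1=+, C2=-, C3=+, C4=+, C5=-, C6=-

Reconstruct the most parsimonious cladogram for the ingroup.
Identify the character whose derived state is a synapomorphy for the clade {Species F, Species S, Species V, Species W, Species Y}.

C3

Character polarity is set by the outgroup: the derived state is whichever differs from the outgroup's state, so for C1, C2, C4 the derived state is '-', and for the remaining characters it is '+'.
C1 (derived state '-') is unique to Species F (autapomorphy; uninformative for grouping).
C2 (derived state '-') is shared by Species V and Species W — a synapomorphy uniting that clade.
C3: derived state '+' in Species F, Species S, Species V, Species W, and Species Y only — synapomorphy for {Species F, Species S, Species V, Species W, Species Y}.
C4: derived state '-' in Species F and Species S only — synapomorphy for {Species F, Species S}.
C5 (derived state '+') is unique to Species G (autapomorphy; uninformative for grouping).
C6 (derived state '+') is shared by Species F, Species S, and Species Y — a synapomorphy uniting that clade.
Most parsimonious ingroup topology: (Species G,((Species V,Species W),(Species Y,(Species S,Species F)))).
The clade {Species F, Species S, Species V, Species W, Species Y} is supported by C3: its derived state '+' occurs in exactly those taxa and in no other taxon (including the outgroup).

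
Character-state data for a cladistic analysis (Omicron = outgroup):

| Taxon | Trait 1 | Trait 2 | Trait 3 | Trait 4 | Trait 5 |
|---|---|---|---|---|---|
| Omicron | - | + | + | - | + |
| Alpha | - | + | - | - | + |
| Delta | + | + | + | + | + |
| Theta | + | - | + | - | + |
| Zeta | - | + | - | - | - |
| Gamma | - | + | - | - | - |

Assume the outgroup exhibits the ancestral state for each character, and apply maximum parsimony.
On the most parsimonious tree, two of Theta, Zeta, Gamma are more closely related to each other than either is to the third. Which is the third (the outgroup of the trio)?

Theta

Character polarity is set by the outgroup: the derived state is whichever differs from the outgroup's state, so for Trait 2, Trait 3, Trait 5 the derived state is '-', and for the remaining characters it is '+'.
Trait 1 (derived state '+') is shared by Delta and Theta — a synapomorphy uniting that clade.
Trait 2 (derived state '-') is unique to Theta (autapomorphy; uninformative for grouping).
Trait 3: derived state '-' in Alpha, Gamma, and Zeta only — synapomorphy for {Alpha, Gamma, Zeta}.
Trait 4 (derived state '+') is unique to Delta (autapomorphy; uninformative for grouping).
Trait 5: derived state '-' in Gamma and Zeta only — synapomorphy for {Gamma, Zeta}.
Most parsimonious ingroup topology: ((Alpha,(Zeta,Gamma)),(Delta,Theta)).
Gamma and Zeta share a more recent common ancestor with each other than either does with Theta, so Theta is the least closely related of the three.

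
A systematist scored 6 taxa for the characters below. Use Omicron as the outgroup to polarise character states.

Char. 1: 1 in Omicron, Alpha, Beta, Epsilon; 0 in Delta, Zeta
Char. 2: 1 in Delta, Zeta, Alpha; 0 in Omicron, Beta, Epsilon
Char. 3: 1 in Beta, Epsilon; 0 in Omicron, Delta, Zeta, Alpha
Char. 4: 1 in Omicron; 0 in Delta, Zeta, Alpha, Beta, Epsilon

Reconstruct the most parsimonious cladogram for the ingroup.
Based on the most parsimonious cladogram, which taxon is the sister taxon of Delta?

Character polarity is set by the outgroup: the derived state is whichever differs from the outgroup's state, so for Char. 1, Char. 4 the derived state is '0', and for the remaining characters it is '1'.
Char. 1 (derived state '0') is shared by Delta and Zeta — a synapomorphy uniting that clade.
Char. 2: derived state '1' in Alpha, Delta, and Zeta only — synapomorphy for {Alpha, Delta, Zeta}.
Char. 3: derived state '1' in Beta and Epsilon only — synapomorphy for {Beta, Epsilon}.
All ingroup taxa share the derived state '0' for Char. 4; it defines the ingroup but does not resolve relationships within it.
Most parsimonious ingroup topology: (((Delta,Zeta),Alpha),(Beta,Epsilon)).
Delta and Zeta form a cherry on this tree, so they are sister taxa.

Zeta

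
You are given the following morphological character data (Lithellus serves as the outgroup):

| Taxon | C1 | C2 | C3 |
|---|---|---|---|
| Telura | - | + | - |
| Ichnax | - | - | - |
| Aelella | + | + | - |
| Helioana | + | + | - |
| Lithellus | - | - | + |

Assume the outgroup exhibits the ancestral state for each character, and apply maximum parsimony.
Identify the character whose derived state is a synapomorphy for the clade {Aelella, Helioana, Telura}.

C2

Character polarity is set by the outgroup: the derived state is whichever differs from the outgroup's state, so for C3 the derived state is '-', and for the remaining characters it is '+'.
C1: derived state '+' in Aelella and Helioana only — synapomorphy for {Aelella, Helioana}.
C2 (derived state '+') is shared by Aelella, Helioana, and Telura — a synapomorphy uniting that clade.
All ingroup taxa share the derived state '-' for C3; it defines the ingroup but does not resolve relationships within it.
Most parsimonious ingroup topology: (((Helioana,Aelella),Telura),Ichnax).
The clade {Aelella, Helioana, Telura} is supported by C2: its derived state '+' occurs in exactly those taxa and in no other taxon (including the outgroup).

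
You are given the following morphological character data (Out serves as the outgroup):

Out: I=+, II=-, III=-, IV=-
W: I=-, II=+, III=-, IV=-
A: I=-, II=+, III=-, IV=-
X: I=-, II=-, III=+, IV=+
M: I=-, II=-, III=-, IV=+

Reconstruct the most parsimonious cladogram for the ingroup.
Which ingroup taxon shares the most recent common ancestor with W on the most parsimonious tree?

A

Character polarity is set by the outgroup: the derived state is whichever differs from the outgroup's state, so for I the derived state is '-', and for the remaining characters it is '+'.
All ingroup taxa share the derived state '-' for I; it defines the ingroup but does not resolve relationships within it.
II (derived state '+') is shared by A and W — a synapomorphy uniting that clade.
III: derived state '+' in X only — an autapomorphy, so it tells us nothing about relationships among taxa.
IV: derived state '+' in M and X only — synapomorphy for {M, X}.
Most parsimonious ingroup topology: ((W,A),(X,M)).
W and A form a cherry on this tree, so they are sister taxa.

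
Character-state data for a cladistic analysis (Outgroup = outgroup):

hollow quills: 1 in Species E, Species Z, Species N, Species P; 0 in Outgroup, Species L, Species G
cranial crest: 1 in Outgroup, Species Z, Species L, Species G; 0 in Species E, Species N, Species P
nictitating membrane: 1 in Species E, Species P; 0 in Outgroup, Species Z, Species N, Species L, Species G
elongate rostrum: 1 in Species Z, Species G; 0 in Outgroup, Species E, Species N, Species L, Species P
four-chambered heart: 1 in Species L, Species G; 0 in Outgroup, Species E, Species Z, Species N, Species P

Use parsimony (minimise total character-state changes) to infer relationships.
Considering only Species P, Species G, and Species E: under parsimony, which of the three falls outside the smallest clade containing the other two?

Character polarity is set by the outgroup: the derived state is whichever differs from the outgroup's state, so for cranial crest the derived state is '0', and for the remaining characters it is '1'.
hollow quills (derived state '1') is shared by Species E, Species N, Species P, and Species Z — a synapomorphy uniting that clade.
Only Species E, Species N, and Species P show the derived state '0' for cranial crest, supporting them as a clade.
nictitating membrane: derived state '1' in Species E and Species P only — synapomorphy for {Species E, Species P}.
elongate rostrum (state '1') occurs in Species G and Species Z but conflicts with the nesting implied by the other characters — most parsimoniously interpreted as homoplasy.
Only Species G and Species L show the derived state '1' for four-chambered heart, supporting them as a clade.
Most parsimonious ingroup topology: ((((Species E,Species P),Species N),Species Z),(Species L,Species G)).
Species E and Species P share a more recent common ancestor with each other than either does with Species G, so Species G is the least closely related of the three.

Species G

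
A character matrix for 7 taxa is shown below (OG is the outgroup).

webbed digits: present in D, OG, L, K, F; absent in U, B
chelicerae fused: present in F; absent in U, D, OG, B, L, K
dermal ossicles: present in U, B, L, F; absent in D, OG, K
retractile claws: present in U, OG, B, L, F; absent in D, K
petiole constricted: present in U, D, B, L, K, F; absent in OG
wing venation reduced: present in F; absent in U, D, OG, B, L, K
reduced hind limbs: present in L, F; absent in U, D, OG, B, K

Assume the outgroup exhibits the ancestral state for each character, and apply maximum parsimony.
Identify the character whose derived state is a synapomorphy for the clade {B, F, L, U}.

Character polarity is set by the outgroup: the derived state is whichever differs from the outgroup's state, so for webbed digits, retractile claws the derived state is 'absent', and for the remaining characters it is 'present'.
Only B and U show the derived state 'absent' for webbed digits, supporting them as a clade.
chelicerae fused (derived state 'present') is unique to F (autapomorphy; uninformative for grouping).
Only B, F, L, and U show the derived state 'present' for dermal ossicles, supporting them as a clade.
Only D and K show the derived state 'absent' for retractile claws, supporting them as a clade.
All ingroup taxa share the derived state 'present' for petiole constricted; it defines the ingroup but does not resolve relationships within it.
wing venation reduced: derived state 'present' in F only — an autapomorphy, so it tells us nothing about relationships among taxa.
reduced hind limbs (derived state 'present') is shared by F and L — a synapomorphy uniting that clade.
Most parsimonious ingroup topology: ((D,K),((F,L),(U,B))).
The clade {B, F, L, U} is supported by dermal ossicles: its derived state 'present' occurs in exactly those taxa and in no other taxon (including the outgroup).

dermal ossicles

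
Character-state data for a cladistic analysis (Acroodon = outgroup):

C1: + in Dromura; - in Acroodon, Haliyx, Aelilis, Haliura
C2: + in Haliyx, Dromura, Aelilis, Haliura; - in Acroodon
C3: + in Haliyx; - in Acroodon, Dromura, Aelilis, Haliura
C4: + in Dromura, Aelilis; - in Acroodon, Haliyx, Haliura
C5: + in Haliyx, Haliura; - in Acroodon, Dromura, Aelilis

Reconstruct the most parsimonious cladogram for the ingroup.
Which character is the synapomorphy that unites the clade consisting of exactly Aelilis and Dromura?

C4

The outgroup has state '-' for every character, so '+' is the derived state throughout.
C1: derived state '+' in Dromura only — an autapomorphy, so it tells us nothing about relationships among taxa.
All ingroup taxa share the derived state '+' for C2; it defines the ingroup but does not resolve relationships within it.
C3: derived state '+' in Haliyx only — an autapomorphy, so it tells us nothing about relationships among taxa.
C4 (derived state '+') is shared by Aelilis and Dromura — a synapomorphy uniting that clade.
C5: derived state '+' in Haliura and Haliyx only — synapomorphy for {Haliura, Haliyx}.
Most parsimonious ingroup topology: ((Haliyx,Haliura),(Dromura,Aelilis)).
The clade {Aelilis, Dromura} is supported by C4: its derived state '+' occurs in exactly those taxa and in no other taxon (including the outgroup).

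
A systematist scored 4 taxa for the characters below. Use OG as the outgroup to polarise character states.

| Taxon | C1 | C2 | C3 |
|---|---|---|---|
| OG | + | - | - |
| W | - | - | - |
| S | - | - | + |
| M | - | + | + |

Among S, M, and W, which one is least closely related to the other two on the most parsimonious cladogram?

W

Character polarity is set by the outgroup: the derived state is whichever differs from the outgroup's state, so for C1 the derived state is '-', and for the remaining characters it is '+'.
C1 (derived state '-') is shared by all ingroup taxa — unites the whole ingroup.
C2 (derived state '+') is unique to M (autapomorphy; uninformative for grouping).
C3: derived state '+' in M and S only — synapomorphy for {M, S}.
Most parsimonious ingroup topology: (W,(S,M)).
M and S share a more recent common ancestor with each other than either does with W, so W is the least closely related of the three.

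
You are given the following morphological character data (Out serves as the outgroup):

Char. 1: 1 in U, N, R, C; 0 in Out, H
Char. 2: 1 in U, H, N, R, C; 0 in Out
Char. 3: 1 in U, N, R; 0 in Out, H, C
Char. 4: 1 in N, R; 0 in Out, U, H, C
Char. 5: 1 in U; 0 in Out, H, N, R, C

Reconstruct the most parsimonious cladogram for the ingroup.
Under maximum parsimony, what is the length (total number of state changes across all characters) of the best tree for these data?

The outgroup has state '0' for every character, so '1' is the derived state throughout.
Char. 1 (derived state '1') is shared by C, N, R, and U — a synapomorphy uniting that clade.
Char. 2 (derived state '1') is shared by all ingroup taxa — unites the whole ingroup.
Only N, R, and U show the derived state '1' for Char. 3, supporting them as a clade.
Char. 4: derived state '1' in N and R only — synapomorphy for {N, R}.
Char. 5 (derived state '1') is unique to U (autapomorphy; uninformative for grouping).
Most parsimonious ingroup topology: (((U,(N,R)),C),H).
Changes per character on this tree: Char. 1: 1; Char. 2: 1; Char. 3: 1; Char. 4: 1; Char. 5: 1.
Total = 5.

5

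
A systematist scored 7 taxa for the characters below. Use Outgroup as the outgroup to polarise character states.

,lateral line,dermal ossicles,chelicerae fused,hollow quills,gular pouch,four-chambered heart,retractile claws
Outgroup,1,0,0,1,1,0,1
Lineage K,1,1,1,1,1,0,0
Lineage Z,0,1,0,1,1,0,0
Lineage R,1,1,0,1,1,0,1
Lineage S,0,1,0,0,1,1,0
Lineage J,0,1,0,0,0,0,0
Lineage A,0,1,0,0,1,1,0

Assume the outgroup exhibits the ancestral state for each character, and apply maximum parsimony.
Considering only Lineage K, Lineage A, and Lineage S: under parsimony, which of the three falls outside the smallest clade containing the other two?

Lineage K

Character polarity is set by the outgroup: the derived state is whichever differs from the outgroup's state, so for lateral line, hollow quills, gular pouch, retractile claws the derived state is '0', and for the remaining characters it is '1'.
lateral line: derived state '0' in Lineage A, Lineage J, Lineage S, and Lineage Z only — synapomorphy for {Lineage A, Lineage J, Lineage S, Lineage Z}.
dermal ossicles (derived state '1') is shared by all ingroup taxa — unites the whole ingroup.
chelicerae fused: derived state '1' in Lineage K only — an autapomorphy, so it tells us nothing about relationships among taxa.
hollow quills: derived state '0' in Lineage A, Lineage J, and Lineage S only — synapomorphy for {Lineage A, Lineage J, Lineage S}.
gular pouch: derived state '0' in Lineage J only — an autapomorphy, so it tells us nothing about relationships among taxa.
four-chambered heart: derived state '1' in Lineage A and Lineage S only — synapomorphy for {Lineage A, Lineage S}.
retractile claws (derived state '0') is shared by Lineage A, Lineage J, Lineage K, Lineage S, and Lineage Z — a synapomorphy uniting that clade.
Most parsimonious ingroup topology: ((Lineage K,(Lineage Z,((Lineage S,Lineage A),Lineage J))),Lineage R).
Lineage S and Lineage A share a more recent common ancestor with each other than either does with Lineage K, so Lineage K is the least closely related of the three.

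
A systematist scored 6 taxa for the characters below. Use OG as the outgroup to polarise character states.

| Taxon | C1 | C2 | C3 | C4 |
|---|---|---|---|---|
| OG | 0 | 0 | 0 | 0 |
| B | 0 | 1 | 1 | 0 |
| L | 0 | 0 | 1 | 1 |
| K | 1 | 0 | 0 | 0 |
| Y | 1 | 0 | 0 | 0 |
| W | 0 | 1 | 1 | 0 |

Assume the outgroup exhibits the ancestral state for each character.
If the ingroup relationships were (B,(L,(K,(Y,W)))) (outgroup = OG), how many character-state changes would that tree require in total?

Map each character onto (B,(L,(K,(Y,W)))) (rooted by OG) and count the minimum state changes it requires (Fitch parsimony):
C1: 2; C2: 2; C3: 3; C4: 1.
Total tree length = 8.

8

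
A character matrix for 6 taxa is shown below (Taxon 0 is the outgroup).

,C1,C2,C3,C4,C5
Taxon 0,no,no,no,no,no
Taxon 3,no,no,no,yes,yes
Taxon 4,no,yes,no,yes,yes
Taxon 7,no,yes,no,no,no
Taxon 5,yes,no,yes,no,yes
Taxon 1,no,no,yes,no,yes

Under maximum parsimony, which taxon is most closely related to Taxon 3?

The outgroup has state 'no' for every character, so 'yes' is the derived state throughout.
C1 (derived state 'yes') is unique to Taxon 5 (autapomorphy; uninformative for grouping).
C2 groups Taxon 4 and Taxon 7, which is incompatible with the clades supported by the remaining characters; treating it as convergent (homoplasy) costs fewer steps than any alternative tree.
C3: derived state 'yes' in Taxon 1 and Taxon 5 only — synapomorphy for {Taxon 1, Taxon 5}.
C4: derived state 'yes' in Taxon 3 and Taxon 4 only — synapomorphy for {Taxon 3, Taxon 4}.
C5: derived state 'yes' in Taxon 1, Taxon 3, Taxon 4, and Taxon 5 only — synapomorphy for {Taxon 1, Taxon 3, Taxon 4, Taxon 5}.
Most parsimonious ingroup topology: (((Taxon 3,Taxon 4),(Taxon 1,Taxon 5)),Taxon 7).
Taxon 3 and Taxon 4 form a cherry on this tree, so they are sister taxa.

Taxon 4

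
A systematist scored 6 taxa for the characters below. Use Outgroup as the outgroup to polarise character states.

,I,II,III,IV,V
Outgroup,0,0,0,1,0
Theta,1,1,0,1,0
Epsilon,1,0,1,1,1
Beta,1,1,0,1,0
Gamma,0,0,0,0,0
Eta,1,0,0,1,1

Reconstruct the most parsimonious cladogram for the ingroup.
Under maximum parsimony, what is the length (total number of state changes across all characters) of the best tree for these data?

Character polarity is set by the outgroup: the derived state is whichever differs from the outgroup's state, so for IV the derived state is '0', and for the remaining characters it is '1'.
Only Beta, Epsilon, Eta, and Theta show the derived state '1' for I, supporting them as a clade.
II (derived state '1') is shared by Beta and Theta — a synapomorphy uniting that clade.
III: derived state '1' in Epsilon only — an autapomorphy, so it tells us nothing about relationships among taxa.
IV (derived state '0') is unique to Gamma (autapomorphy; uninformative for grouping).
V (derived state '1') is shared by Epsilon and Eta — a synapomorphy uniting that clade.
Most parsimonious ingroup topology: (((Theta,Beta),(Epsilon,Eta)),Gamma).
Changes per character on this tree: I: 1; II: 1; III: 1; IV: 1; V: 1.
Total = 5.

5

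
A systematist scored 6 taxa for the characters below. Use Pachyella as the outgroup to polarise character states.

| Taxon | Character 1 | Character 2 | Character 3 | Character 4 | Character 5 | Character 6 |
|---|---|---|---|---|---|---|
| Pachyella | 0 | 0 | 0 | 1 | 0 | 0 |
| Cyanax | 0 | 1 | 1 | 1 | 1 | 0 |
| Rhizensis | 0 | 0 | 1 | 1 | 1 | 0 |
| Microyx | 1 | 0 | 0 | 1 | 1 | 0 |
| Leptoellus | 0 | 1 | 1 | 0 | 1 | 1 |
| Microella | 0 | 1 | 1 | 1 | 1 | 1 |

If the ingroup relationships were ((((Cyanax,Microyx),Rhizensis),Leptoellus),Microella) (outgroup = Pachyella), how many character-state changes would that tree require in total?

Map each character onto ((((Cyanax,Microyx),Rhizensis),Leptoellus),Microella) (rooted by Pachyella) and count the minimum state changes it requires (Fitch parsimony):
Character 1: 1; Character 2: 3; Character 3: 2; Character 4: 1; Character 5: 1; Character 6: 2.
Total tree length = 10.

10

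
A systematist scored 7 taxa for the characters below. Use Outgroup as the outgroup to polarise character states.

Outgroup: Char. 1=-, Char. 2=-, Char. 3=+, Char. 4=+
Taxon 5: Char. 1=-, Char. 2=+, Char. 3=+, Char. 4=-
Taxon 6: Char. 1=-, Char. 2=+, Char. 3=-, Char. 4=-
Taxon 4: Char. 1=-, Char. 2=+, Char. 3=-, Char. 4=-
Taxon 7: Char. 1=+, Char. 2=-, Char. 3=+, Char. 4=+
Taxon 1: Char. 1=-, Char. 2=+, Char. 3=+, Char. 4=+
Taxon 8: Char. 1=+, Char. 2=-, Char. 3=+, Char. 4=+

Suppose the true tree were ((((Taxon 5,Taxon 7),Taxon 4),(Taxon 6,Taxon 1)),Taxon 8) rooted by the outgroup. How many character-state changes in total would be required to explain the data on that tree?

9

Map each character onto ((((Taxon 5,Taxon 7),Taxon 4),(Taxon 6,Taxon 1)),Taxon 8) (rooted by Outgroup) and count the minimum state changes it requires (Fitch parsimony):
Char. 1: 2; Char. 2: 2; Char. 3: 2; Char. 4: 3.
Total tree length = 9.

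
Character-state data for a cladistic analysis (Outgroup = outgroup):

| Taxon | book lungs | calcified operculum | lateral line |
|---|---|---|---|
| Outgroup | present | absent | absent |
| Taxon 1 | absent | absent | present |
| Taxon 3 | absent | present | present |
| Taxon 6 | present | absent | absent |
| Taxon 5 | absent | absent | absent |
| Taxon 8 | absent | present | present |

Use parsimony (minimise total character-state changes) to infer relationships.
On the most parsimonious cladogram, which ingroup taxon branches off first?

Taxon 6

Character polarity is set by the outgroup: the derived state is whichever differs from the outgroup's state, so for book lungs the derived state is 'absent', and for the remaining characters it is 'present'.
Only Taxon 1, Taxon 3, Taxon 5, and Taxon 8 show the derived state 'absent' for book lungs, supporting them as a clade.
Only Taxon 3 and Taxon 8 show the derived state 'present' for calcified operculum, supporting them as a clade.
Only Taxon 1, Taxon 3, and Taxon 8 show the derived state 'present' for lateral line, supporting them as a clade.
Most parsimonious ingroup topology: (((Taxon 1,(Taxon 3,Taxon 8)),Taxon 5),Taxon 6).
Taxon 6 is sister to the clade containing all other ingroup taxa, so it is the earliest-diverging (most basal) ingroup lineage.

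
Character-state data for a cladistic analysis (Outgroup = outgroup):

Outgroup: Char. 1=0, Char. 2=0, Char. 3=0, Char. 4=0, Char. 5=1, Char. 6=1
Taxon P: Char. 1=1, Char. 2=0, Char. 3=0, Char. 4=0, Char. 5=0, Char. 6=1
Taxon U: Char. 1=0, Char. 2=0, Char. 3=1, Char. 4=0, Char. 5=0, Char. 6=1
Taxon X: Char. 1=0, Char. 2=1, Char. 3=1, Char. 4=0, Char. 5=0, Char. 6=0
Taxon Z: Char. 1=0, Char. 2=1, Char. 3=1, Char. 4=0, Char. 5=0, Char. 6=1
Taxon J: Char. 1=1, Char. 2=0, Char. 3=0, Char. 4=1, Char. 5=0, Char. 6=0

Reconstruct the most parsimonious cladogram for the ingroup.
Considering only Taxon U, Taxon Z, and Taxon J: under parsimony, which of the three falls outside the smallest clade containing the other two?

Taxon J

Character polarity is set by the outgroup: the derived state is whichever differs from the outgroup's state, so for Char. 5, Char. 6 the derived state is '0', and for the remaining characters it is '1'.
Char. 1 (derived state '1') is shared by Taxon J and Taxon P — a synapomorphy uniting that clade.
Char. 2: derived state '1' in Taxon X and Taxon Z only — synapomorphy for {Taxon X, Taxon Z}.
Char. 3 (derived state '1') is shared by Taxon U, Taxon X, and Taxon Z — a synapomorphy uniting that clade.
Char. 4: derived state '1' in Taxon J only — an autapomorphy, so it tells us nothing about relationships among taxa.
All ingroup taxa share the derived state '0' for Char. 5; it defines the ingroup but does not resolve relationships within it.
Char. 6 groups Taxon J and Taxon X, which is incompatible with the clades supported by the remaining characters; treating it as convergent (homoplasy) costs fewer steps than any alternative tree.
Most parsimonious ingroup topology: ((Taxon P,Taxon J),(Taxon U,(Taxon X,Taxon Z))).
Taxon U and Taxon Z share a more recent common ancestor with each other than either does with Taxon J, so Taxon J is the least closely related of the three.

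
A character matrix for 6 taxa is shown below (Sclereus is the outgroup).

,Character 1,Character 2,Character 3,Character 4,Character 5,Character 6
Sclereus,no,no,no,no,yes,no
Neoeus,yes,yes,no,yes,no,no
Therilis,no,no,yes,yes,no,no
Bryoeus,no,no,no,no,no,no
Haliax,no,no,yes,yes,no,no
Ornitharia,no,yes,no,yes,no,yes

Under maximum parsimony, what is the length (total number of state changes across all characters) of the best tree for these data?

Character polarity is set by the outgroup: the derived state is whichever differs from the outgroup's state, so for Character 5 the derived state is 'no', and for the remaining characters it is 'yes'.
Character 1 (derived state 'yes') is unique to Neoeus (autapomorphy; uninformative for grouping).
Character 2: derived state 'yes' in Neoeus and Ornitharia only — synapomorphy for {Neoeus, Ornitharia}.
Character 3: derived state 'yes' in Haliax and Therilis only — synapomorphy for {Haliax, Therilis}.
Character 4 (derived state 'yes') is shared by Haliax, Neoeus, Ornitharia, and Therilis — a synapomorphy uniting that clade.
Character 5 (derived state 'no') is shared by all ingroup taxa — unites the whole ingroup.
Character 6: derived state 'yes' in Ornitharia only — an autapomorphy, so it tells us nothing about relationships among taxa.
Most parsimonious ingroup topology: (Bryoeus,((Therilis,Haliax),(Ornitharia,Neoeus))).
Changes per character on this tree: Character 1: 1; Character 2: 1; Character 3: 1; Character 4: 1; Character 5: 1; Character 6: 1.
Total = 6.

6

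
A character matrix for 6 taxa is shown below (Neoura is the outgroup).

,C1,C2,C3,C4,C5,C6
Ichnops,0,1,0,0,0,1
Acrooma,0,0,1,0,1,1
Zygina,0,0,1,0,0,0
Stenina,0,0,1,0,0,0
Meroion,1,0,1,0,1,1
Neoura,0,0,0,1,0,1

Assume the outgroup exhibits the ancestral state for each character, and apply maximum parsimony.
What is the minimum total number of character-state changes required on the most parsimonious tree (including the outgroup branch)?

6

Character polarity is set by the outgroup: the derived state is whichever differs from the outgroup's state, so for C4, C6 the derived state is '0', and for the remaining characters it is '1'.
C1 (derived state '1') is unique to Meroion (autapomorphy; uninformative for grouping).
C2: derived state '1' in Ichnops only — an autapomorphy, so it tells us nothing about relationships among taxa.
C3: derived state '1' in Acrooma, Meroion, Stenina, and Zygina only — synapomorphy for {Acrooma, Meroion, Stenina, Zygina}.
All ingroup taxa share the derived state '0' for C4; it defines the ingroup but does not resolve relationships within it.
C5: derived state '1' in Acrooma and Meroion only — synapomorphy for {Acrooma, Meroion}.
C6: derived state '0' in Stenina and Zygina only — synapomorphy for {Stenina, Zygina}.
Most parsimonious ingroup topology: (((Meroion,Acrooma),(Stenina,Zygina)),Ichnops).
Changes per character on this tree: C1: 1; C2: 1; C3: 1; C4: 1; C5: 1; C6: 1.
Total = 6.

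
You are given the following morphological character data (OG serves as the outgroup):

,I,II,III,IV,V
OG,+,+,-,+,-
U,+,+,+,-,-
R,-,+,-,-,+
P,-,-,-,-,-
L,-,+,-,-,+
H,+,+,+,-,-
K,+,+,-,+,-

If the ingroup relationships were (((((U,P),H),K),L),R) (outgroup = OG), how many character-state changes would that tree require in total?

Map each character onto (((((U,P),H),K),L),R) (rooted by OG) and count the minimum state changes it requires (Fitch parsimony):
I: 3; II: 1; III: 2; IV: 2; V: 2.
Total tree length = 10.

10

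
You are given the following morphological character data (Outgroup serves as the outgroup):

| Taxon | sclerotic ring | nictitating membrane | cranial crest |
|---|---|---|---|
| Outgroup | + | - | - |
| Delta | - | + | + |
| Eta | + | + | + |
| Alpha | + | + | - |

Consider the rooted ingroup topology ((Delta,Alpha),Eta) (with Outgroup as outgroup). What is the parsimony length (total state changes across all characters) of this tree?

Map each character onto ((Delta,Alpha),Eta) (rooted by Outgroup) and count the minimum state changes it requires (Fitch parsimony):
sclerotic ring: 1; nictitating membrane: 1; cranial crest: 2.
Total tree length = 4.

4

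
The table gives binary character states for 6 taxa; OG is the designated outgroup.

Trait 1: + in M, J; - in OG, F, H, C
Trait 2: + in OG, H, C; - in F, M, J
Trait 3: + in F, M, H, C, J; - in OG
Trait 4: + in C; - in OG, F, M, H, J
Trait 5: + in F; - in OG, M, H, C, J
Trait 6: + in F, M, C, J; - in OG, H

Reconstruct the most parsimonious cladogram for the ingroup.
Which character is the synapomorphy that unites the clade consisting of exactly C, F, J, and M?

Trait 6

Character polarity is set by the outgroup: the derived state is whichever differs from the outgroup's state, so for Trait 2 the derived state is '-', and for the remaining characters it is '+'.
Trait 1 (derived state '+') is shared by J and M — a synapomorphy uniting that clade.
Only F, J, and M show the derived state '-' for Trait 2, supporting them as a clade.
All ingroup taxa share the derived state '+' for Trait 3; it defines the ingroup but does not resolve relationships within it.
Trait 4 (derived state '+') is unique to C (autapomorphy; uninformative for grouping).
Trait 5: derived state '+' in F only — an autapomorphy, so it tells us nothing about relationships among taxa.
Trait 6: derived state '+' in C, F, J, and M only — synapomorphy for {C, F, J, M}.
Most parsimonious ingroup topology: (((F,(M,J)),C),H).
The clade {C, F, J, M} is supported by Trait 6: its derived state '+' occurs in exactly those taxa and in no other taxon (including the outgroup).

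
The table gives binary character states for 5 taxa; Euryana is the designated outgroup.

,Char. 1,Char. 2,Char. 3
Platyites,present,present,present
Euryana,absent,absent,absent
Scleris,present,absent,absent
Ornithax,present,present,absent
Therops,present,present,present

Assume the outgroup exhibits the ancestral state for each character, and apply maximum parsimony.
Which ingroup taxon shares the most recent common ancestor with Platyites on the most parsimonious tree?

The outgroup has state 'absent' for every character, so 'present' is the derived state throughout.
All ingroup taxa share the derived state 'present' for Char. 1; it defines the ingroup but does not resolve relationships within it.
Char. 2 (derived state 'present') is shared by Ornithax, Platyites, and Therops — a synapomorphy uniting that clade.
Only Platyites and Therops show the derived state 'present' for Char. 3, supporting them as a clade.
Most parsimonious ingroup topology: (((Therops,Platyites),Ornithax),Scleris).
Platyites and Therops form a cherry on this tree, so they are sister taxa.

Therops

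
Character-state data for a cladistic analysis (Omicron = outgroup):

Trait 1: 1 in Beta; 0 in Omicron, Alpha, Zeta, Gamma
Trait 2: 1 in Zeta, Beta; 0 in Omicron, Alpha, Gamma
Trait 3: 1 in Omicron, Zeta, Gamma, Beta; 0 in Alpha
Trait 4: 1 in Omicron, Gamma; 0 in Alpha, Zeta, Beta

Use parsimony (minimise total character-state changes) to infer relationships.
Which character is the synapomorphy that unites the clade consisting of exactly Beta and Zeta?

Character polarity is set by the outgroup: the derived state is whichever differs from the outgroup's state, so for Trait 3, Trait 4 the derived state is '0', and for the remaining characters it is '1'.
Trait 1: derived state '1' in Beta only — an autapomorphy, so it tells us nothing about relationships among taxa.
Trait 2: derived state '1' in Beta and Zeta only — synapomorphy for {Beta, Zeta}.
Trait 3 (derived state '0') is unique to Alpha (autapomorphy; uninformative for grouping).
Trait 4 (derived state '0') is shared by Alpha, Beta, and Zeta — a synapomorphy uniting that clade.
Most parsimonious ingroup topology: ((Alpha,(Zeta,Beta)),Gamma).
The clade {Beta, Zeta} is supported by Trait 2: its derived state '1' occurs in exactly those taxa and in no other taxon (including the outgroup).

Trait 2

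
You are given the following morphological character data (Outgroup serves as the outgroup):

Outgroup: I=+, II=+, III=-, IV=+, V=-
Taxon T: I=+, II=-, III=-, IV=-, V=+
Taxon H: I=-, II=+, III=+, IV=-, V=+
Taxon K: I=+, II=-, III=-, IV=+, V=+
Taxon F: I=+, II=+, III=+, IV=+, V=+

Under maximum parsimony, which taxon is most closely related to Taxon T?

Character polarity is set by the outgroup: the derived state is whichever differs from the outgroup's state, so for I, II, IV the derived state is '-', and for the remaining characters it is '+'.
I (derived state '-') is unique to Taxon H (autapomorphy; uninformative for grouping).
Only Taxon K and Taxon T show the derived state '-' for II, supporting them as a clade.
Only Taxon F and Taxon H show the derived state '+' for III, supporting them as a clade.
IV (state '-') occurs in Taxon H and Taxon T but conflicts with the nesting implied by the other characters — most parsimoniously interpreted as homoplasy.
V (derived state '+') is shared by all ingroup taxa — unites the whole ingroup.
Most parsimonious ingroup topology: ((Taxon T,Taxon K),(Taxon H,Taxon F)).
Taxon T and Taxon K form a cherry on this tree, so they are sister taxa.

Taxon K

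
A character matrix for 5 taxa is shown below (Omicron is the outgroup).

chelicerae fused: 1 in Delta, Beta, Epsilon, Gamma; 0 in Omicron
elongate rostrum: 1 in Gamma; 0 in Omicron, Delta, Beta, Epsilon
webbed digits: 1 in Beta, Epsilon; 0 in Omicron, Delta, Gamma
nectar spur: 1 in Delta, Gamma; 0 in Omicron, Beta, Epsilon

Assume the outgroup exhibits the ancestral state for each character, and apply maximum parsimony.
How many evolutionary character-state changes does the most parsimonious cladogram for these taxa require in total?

4

The outgroup has state '0' for every character, so '1' is the derived state throughout.
All ingroup taxa share the derived state '1' for chelicerae fused; it defines the ingroup but does not resolve relationships within it.
elongate rostrum: derived state '1' in Gamma only — an autapomorphy, so it tells us nothing about relationships among taxa.
webbed digits (derived state '1') is shared by Beta and Epsilon — a synapomorphy uniting that clade.
nectar spur: derived state '1' in Delta and Gamma only — synapomorphy for {Delta, Gamma}.
Most parsimonious ingroup topology: ((Delta,Gamma),(Beta,Epsilon)).
Changes per character on this tree: chelicerae fused: 1; elongate rostrum: 1; webbed digits: 1; nectar spur: 1.
Total = 4.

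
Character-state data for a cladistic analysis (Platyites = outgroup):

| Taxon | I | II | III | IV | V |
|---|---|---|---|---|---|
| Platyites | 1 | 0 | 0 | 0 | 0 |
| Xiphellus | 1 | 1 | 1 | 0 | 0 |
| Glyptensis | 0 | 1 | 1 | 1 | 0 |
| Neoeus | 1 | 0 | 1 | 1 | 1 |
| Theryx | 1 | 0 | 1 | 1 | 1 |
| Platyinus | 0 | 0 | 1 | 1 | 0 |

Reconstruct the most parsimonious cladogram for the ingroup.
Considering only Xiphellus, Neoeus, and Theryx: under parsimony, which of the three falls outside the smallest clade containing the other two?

Xiphellus

Character polarity is set by the outgroup: the derived state is whichever differs from the outgroup's state, so for I the derived state is '0', and for the remaining characters it is '1'.
I: derived state '0' in Glyptensis and Platyinus only — synapomorphy for {Glyptensis, Platyinus}.
II (state '1') occurs in Glyptensis and Xiphellus but conflicts with the nesting implied by the other characters — most parsimoniously interpreted as homoplasy.
III (derived state '1') is shared by all ingroup taxa — unites the whole ingroup.
Only Glyptensis, Neoeus, Platyinus, and Theryx show the derived state '1' for IV, supporting them as a clade.
V (derived state '1') is shared by Neoeus and Theryx — a synapomorphy uniting that clade.
Most parsimonious ingroup topology: (Xiphellus,((Glyptensis,Platyinus),(Neoeus,Theryx))).
Neoeus and Theryx share a more recent common ancestor with each other than either does with Xiphellus, so Xiphellus is the least closely related of the three.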